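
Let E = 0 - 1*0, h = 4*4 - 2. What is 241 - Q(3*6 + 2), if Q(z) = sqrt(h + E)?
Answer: 241 - sqrt(14) ≈ 237.26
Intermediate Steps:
h = 14 (h = 16 - 2 = 14)
E = 0 (E = 0 + 0 = 0)
Q(z) = sqrt(14) (Q(z) = sqrt(14 + 0) = sqrt(14))
241 - Q(3*6 + 2) = 241 - sqrt(14)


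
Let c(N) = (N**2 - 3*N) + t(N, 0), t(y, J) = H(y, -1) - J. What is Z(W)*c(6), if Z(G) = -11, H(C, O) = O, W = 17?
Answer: -187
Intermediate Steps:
t(y, J) = -1 - J
c(N) = -1 + N**2 - 3*N (c(N) = (N**2 - 3*N) + (-1 - 1*0) = (N**2 - 3*N) + (-1 + 0) = (N**2 - 3*N) - 1 = -1 + N**2 - 3*N)
Z(W)*c(6) = -11*(-1 + 6**2 - 3*6) = -11*(-1 + 36 - 18) = -11*17 = -187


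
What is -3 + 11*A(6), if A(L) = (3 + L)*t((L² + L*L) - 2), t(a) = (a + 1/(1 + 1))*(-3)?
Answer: -41883/2 ≈ -20942.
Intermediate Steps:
t(a) = -3/2 - 3*a (t(a) = (a + 1/2)*(-3) = (a + ½)*(-3) = (½ + a)*(-3) = -3/2 - 3*a)
A(L) = (3 + L)*(9/2 - 6*L²) (A(L) = (3 + L)*(-3/2 - 3*((L² + L*L) - 2)) = (3 + L)*(-3/2 - 3*((L² + L²) - 2)) = (3 + L)*(-3/2 - 3*(2*L² - 2)) = (3 + L)*(-3/2 - 3*(-2 + 2*L²)) = (3 + L)*(-3/2 + (6 - 6*L²)) = (3 + L)*(9/2 - 6*L²))
-3 + 11*A(6) = -3 + 11*(-3*(-3 + 4*6²)*(3 + 6)/2) = -3 + 11*(-3/2*(-3 + 4*36)*9) = -3 + 11*(-3/2*(-3 + 144)*9) = -3 + 11*(-3/2*141*9) = -3 + 11*(-3807/2) = -3 - 41877/2 = -41883/2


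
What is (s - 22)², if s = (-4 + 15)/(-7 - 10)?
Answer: 148225/289 ≈ 512.89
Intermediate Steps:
s = -11/17 (s = 11/(-17) = 11*(-1/17) = -11/17 ≈ -0.64706)
(s - 22)² = (-11/17 - 22)² = (-385/17)² = 148225/289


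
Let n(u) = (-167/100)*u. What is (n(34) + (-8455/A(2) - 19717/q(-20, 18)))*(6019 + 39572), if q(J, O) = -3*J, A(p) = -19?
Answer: 271737557/100 ≈ 2.7174e+6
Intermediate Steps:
n(u) = -167*u/100 (n(u) = (-167*1/100)*u = -167*u/100)
(n(34) + (-8455/A(2) - 19717/q(-20, 18)))*(6019 + 39572) = (-167/100*34 + (-8455/(-19) - 19717/((-3*(-20)))))*(6019 + 39572) = (-2839/50 + (-8455*(-1/19) - 19717/60))*45591 = (-2839/50 + (445 - 19717*1/60))*45591 = (-2839/50 + (445 - 19717/60))*45591 = (-2839/50 + 6983/60)*45591 = (17881/300)*45591 = 271737557/100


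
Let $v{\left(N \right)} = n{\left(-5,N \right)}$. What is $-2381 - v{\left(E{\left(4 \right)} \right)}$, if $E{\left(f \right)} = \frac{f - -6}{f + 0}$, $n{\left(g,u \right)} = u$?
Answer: $- \frac{4767}{2} \approx -2383.5$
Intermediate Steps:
$E{\left(f \right)} = \frac{6 + f}{f}$ ($E{\left(f \right)} = \frac{f + 6}{f} = \frac{6 + f}{f}$)
$v{\left(N \right)} = N$
$-2381 - v{\left(E{\left(4 \right)} \right)} = -2381 - \frac{6 + 4}{4} = -2381 - \frac{1}{4} \cdot 10 = -2381 - \frac{5}{2} = - \frac{4767}{2}$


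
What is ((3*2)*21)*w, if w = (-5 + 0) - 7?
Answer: -1512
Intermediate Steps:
w = -12 (w = -5 - 7 = -12)
((3*2)*21)*w = ((3*2)*21)*(-12) = (6*21)*(-12) = 126*(-12) = -1512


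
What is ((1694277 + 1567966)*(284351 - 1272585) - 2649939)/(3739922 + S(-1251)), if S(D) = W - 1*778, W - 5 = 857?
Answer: -3223862098801/3740006 ≈ -8.6199e+5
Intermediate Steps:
W = 862 (W = 5 + 857 = 862)
S(D) = 84 (S(D) = 862 - 1*778 = 862 - 778 = 84)
((1694277 + 1567966)*(284351 - 1272585) - 2649939)/(3739922 + S(-1251)) = ((1694277 + 1567966)*(284351 - 1272585) - 2649939)/(3739922 + 84) = (3262243*(-988234) - 2649939)/3740006 = (-3223859448862 - 2649939)*(1/3740006) = -3223862098801*1/3740006 = -3223862098801/3740006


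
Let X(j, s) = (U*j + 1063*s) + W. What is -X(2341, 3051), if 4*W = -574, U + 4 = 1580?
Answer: -13864971/2 ≈ -6.9325e+6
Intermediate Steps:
U = 1576 (U = -4 + 1580 = 1576)
W = -287/2 (W = (¼)*(-574) = -287/2 ≈ -143.50)
X(j, s) = -287/2 + 1063*s + 1576*j (X(j, s) = (1576*j + 1063*s) - 287/2 = (1063*s + 1576*j) - 287/2 = -287/2 + 1063*s + 1576*j)
-X(2341, 3051) = -(-287/2 + 1063*3051 + 1576*2341) = -(-287/2 + 3243213 + 3689416) = -1*13864971/2 = -13864971/2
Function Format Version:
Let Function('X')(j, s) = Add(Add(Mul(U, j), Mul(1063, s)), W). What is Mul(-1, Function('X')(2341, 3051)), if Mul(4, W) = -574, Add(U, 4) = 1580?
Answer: Rational(-13864971, 2) ≈ -6.9325e+6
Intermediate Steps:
U = 1576 (U = Add(-4, 1580) = 1576)
W = Rational(-287, 2) (W = Mul(Rational(1, 4), -574) = Rational(-287, 2) ≈ -143.50)
Function('X')(j, s) = Add(Rational(-287, 2), Mul(1063, s), Mul(1576, j)) (Function('X')(j, s) = Add(Add(Mul(1576, j), Mul(1063, s)), Rational(-287, 2)) = Add(Add(Mul(1063, s), Mul(1576, j)), Rational(-287, 2)) = Add(Rational(-287, 2), Mul(1063, s), Mul(1576, j)))
Mul(-1, Function('X')(2341, 3051)) = Mul(-1, Add(Rational(-287, 2), Mul(1063, 3051), Mul(1576, 2341))) = Mul(-1, Add(Rational(-287, 2), 3243213, 3689416)) = Mul(-1, Rational(13864971, 2)) = Rational(-13864971, 2)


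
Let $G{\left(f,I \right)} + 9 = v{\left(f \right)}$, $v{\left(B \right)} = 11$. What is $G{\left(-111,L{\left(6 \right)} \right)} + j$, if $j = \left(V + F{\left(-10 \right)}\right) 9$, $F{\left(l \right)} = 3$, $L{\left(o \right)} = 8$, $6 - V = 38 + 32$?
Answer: $-547$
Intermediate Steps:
$V = -64$ ($V = 6 - \left(38 + 32\right) = 6 - 70 = -64$)
$G{\left(f,I \right)} = 2$ ($G{\left(f,I \right)} = -9 + 11 = 2$)
$j = -549$ ($j = \left(-64 + 3\right) 9 = \left(-61\right) 9 = -549$)
$G{\left(-111,L{\left(6 \right)} \right)} + j = 2 - 549 = -547$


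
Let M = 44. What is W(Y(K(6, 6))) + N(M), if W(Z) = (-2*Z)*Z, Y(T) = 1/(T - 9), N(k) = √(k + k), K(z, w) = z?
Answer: -2/9 + 2*√22 ≈ 9.1586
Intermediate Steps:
N(k) = √2*√k (N(k) = √(2*k) = √2*√k)
Y(T) = 1/(-9 + T)
W(Z) = -2*Z²
W(Y(K(6, 6))) + N(M) = -2/(-9 + 6)² + √2*√44 = -2*(1/(-3))² + √2*(2*√11) = -2*(-⅓)² + 2*√22 = -2*⅑ + 2*√22 = -2/9 + 2*√22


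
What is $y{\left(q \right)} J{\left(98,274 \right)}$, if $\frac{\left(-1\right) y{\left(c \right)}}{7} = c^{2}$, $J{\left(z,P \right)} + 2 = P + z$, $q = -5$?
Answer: $-64750$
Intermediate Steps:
$J{\left(z,P \right)} = -2 + P + z$ ($J{\left(z,P \right)} = -2 + \left(P + z\right) = -2 + P + z$)
$y{\left(c \right)} = - 7 c^{2}$
$y{\left(q \right)} J{\left(98,274 \right)} = - 7 \left(-5\right)^{2} \left(-2 + 274 + 98\right) = \left(-7\right) 25 \cdot 370 = \left(-175\right) 370 = -64750$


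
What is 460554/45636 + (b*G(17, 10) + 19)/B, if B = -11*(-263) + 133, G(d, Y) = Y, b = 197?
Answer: 3638251/338467 ≈ 10.749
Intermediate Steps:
B = 3026 (B = 2893 + 133 = 3026)
460554/45636 + (b*G(17, 10) + 19)/B = 460554/45636 + (197*10 + 19)/3026 = 460554*(1/45636) + (1970 + 19)*(1/3026) = 76759/7606 + 1989*(1/3026) = 76759/7606 + 117/178 = 3638251/338467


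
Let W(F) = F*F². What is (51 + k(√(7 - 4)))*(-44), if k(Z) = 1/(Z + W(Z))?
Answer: -2244 - 11*√3/3 ≈ -2250.4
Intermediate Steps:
W(F) = F³
k(Z) = 1/(Z + Z³)
(51 + k(√(7 - 4)))*(-44) = (51 + 1/(√(7 - 4) + (√(7 - 4))³))*(-44) = (51 + 1/(√3 + (√3)³))*(-44) = (51 + 1/(√3 + 3*√3))*(-44) = (51 + 1/(4*√3))*(-44) = (51 + √3/12)*(-44) = -2244 - 11*√3/3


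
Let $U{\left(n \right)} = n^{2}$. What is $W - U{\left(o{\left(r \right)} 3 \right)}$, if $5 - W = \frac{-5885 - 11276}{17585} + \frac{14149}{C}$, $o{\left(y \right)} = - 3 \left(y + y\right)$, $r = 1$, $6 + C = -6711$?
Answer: $- \frac{37315703353}{118118445} \approx -315.92$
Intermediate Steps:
$C = -6717$ ($C = -6 - 6711 = -6717$)
$o{\left(y \right)} = - 6 y$ ($o{\left(y \right)} = - 3 \cdot 2 y = - 6 y$)
$W = \frac{954672827}{118118445}$ ($W = 5 - \left(\frac{-5885 - 11276}{17585} + \frac{14149}{-6717}\right) = 5 - \left(\left(-5885 - 11276\right) \frac{1}{17585} + 14149 \left(- \frac{1}{6717}\right)\right) = 5 - \left(\left(-17161\right) \frac{1}{17585} - \frac{14149}{6717}\right) = 5 - \left(- \frac{17161}{17585} - \frac{14149}{6717}\right) = 5 - - \frac{364080602}{118118445} = 5 + \frac{364080602}{118118445} = \frac{954672827}{118118445} \approx 8.0823$)
$W - U{\left(o{\left(r \right)} 3 \right)} = \frac{954672827}{118118445} - \left(\left(-6\right) 1 \cdot 3\right)^{2} = \frac{954672827}{118118445} - \left(\left(-6\right) 3\right)^{2} = \frac{954672827}{118118445} - \left(-18\right)^{2} = \frac{954672827}{118118445} - 324 = - \frac{37315703353}{118118445}$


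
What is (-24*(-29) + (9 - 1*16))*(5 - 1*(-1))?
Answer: 4134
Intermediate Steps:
(-24*(-29) + (9 - 1*16))*(5 - 1*(-1)) = (696 + (9 - 16))*(5 + 1) = (696 - 7)*6 = 689*6 = 4134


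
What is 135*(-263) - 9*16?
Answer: -35649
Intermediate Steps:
135*(-263) - 9*16 = -35505 - 144 = -35649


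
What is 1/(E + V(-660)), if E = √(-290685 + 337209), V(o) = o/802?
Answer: 22055/1246832804 + 160801*√11631/3740498412 ≈ 0.0046539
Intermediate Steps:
V(o) = o/802 (V(o) = o*(1/802) = o/802)
E = 2*√11631 (E = √46524 = 2*√11631 ≈ 215.69)
1/(E + V(-660)) = 1/(2*√11631 + (1/802)*(-660)) = 1/(2*√11631 - 330/401) = 1/(-330/401 + 2*√11631)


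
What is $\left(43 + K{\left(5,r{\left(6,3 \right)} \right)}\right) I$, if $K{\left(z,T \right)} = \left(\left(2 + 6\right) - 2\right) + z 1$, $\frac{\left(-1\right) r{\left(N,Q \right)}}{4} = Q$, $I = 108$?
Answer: $5832$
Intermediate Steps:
$r{\left(N,Q \right)} = - 4 Q$
$K{\left(z,T \right)} = 6 + z$ ($K{\left(z,T \right)} = \left(8 - 2\right) + z = 6 + z$)
$\left(43 + K{\left(5,r{\left(6,3 \right)} \right)}\right) I = \left(43 + \left(6 + 5\right)\right) 108 = \left(43 + 11\right) 108 = 54 \cdot 108 = 5832$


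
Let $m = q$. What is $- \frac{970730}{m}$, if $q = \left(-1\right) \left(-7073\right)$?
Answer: $- \frac{970730}{7073} \approx -137.24$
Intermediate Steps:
$q = 7073$
$m = 7073$
$- \frac{970730}{m} = - \frac{970730}{7073}$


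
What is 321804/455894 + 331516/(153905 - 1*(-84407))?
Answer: 28478238769/13580626366 ≈ 2.0970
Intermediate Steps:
321804/455894 + 331516/(153905 - 1*(-84407)) = 321804*(1/455894) + 331516/(153905 + 84407) = 160902/227947 + 331516/238312 = 160902/227947 + 331516*(1/238312) = 160902/227947 + 82879/59578 = 28478238769/13580626366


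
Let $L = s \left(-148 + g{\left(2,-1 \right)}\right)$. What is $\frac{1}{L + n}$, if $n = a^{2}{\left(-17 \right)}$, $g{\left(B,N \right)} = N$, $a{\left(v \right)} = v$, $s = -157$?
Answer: $\frac{1}{23682} \approx 4.2226 \cdot 10^{-5}$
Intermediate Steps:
$n = 289$ ($n = \left(-17\right)^{2} = 289$)
$L = 23393$ ($L = - 157 \left(-148 - 1\right) = \left(-157\right) \left(-149\right) = 23393$)
$\frac{1}{L + n} = \frac{1}{23393 + 289} = \frac{1}{23682}$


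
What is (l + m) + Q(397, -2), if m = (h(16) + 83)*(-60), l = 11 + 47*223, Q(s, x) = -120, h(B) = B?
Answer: 4432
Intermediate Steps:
l = 10492 (l = 11 + 10481 = 10492)
m = -5940 (m = (16 + 83)*(-60) = 99*(-60) = -5940)
(l + m) + Q(397, -2) = (10492 - 5940) - 120 = 4552 - 120 = 4432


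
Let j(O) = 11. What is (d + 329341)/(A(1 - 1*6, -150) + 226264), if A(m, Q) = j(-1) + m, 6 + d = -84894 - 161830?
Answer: 82611/226270 ≈ 0.36510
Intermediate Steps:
d = -246730 (d = -6 + (-84894 - 161830) = -6 - 246724 = -246730)
A(m, Q) = 11 + m
(d + 329341)/(A(1 - 1*6, -150) + 226264) = (-246730 + 329341)/((11 + (1 - 1*6)) + 226264) = 82611/((11 + (1 - 6)) + 226264) = 82611/((11 - 5) + 226264) = 82611/(6 + 226264) = 82611/226270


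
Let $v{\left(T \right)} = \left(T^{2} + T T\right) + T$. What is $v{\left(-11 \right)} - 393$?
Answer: $-162$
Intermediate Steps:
$v{\left(T \right)} = T + 2 T^{2}$ ($v{\left(T \right)} = \left(T^{2} + T^{2}\right) + T = 2 T^{2} + T = T + 2 T^{2}$)
$v{\left(-11 \right)} - 393 = - 11 \left(1 + 2 \left(-11\right)\right) - 393 = - 11 \left(1 - 22\right) - 393 = \left(-11\right) \left(-21\right) - 393 = 231 - 393 = -162$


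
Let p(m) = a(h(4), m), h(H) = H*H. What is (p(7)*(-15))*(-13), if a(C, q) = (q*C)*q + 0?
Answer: 152880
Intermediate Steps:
h(H) = H²
a(C, q) = C*q² (a(C, q) = (C*q)*q + 0 = C*q² + 0 = C*q²)
p(m) = 16*m² (p(m) = 4²*m² = 16*m²)
(p(7)*(-15))*(-13) = ((16*7²)*(-15))*(-13) = ((16*49)*(-15))*(-13) = (784*(-15))*(-13) = -11760*(-13) = 152880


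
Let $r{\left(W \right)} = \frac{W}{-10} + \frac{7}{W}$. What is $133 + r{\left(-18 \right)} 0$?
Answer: $133$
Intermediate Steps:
$r{\left(W \right)} = \frac{7}{W} - \frac{W}{10}$ ($r{\left(W \right)} = W \left(- \frac{1}{10}\right) + \frac{7}{W} = - \frac{W}{10} + \frac{7}{W} = \frac{7}{W} - \frac{W}{10}$)
$133 + r{\left(-18 \right)} 0 = 133 + \left(\frac{7}{-18} - - \frac{9}{5}\right) 0 = 133 + \left(7 \left(- \frac{1}{18}\right) + \frac{9}{5}\right) 0 = 133 + \left(- \frac{7}{18} + \frac{9}{5}\right) 0 = 133 + \frac{127}{90} \cdot 0 = 133 + 0 = 133$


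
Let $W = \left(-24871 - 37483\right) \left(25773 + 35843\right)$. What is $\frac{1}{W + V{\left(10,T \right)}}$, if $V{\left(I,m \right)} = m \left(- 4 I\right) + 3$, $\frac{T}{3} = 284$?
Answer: $- \frac{1}{3842038141} \approx -2.6028 \cdot 10^{-10}$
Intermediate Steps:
$T = 852$ ($T = 3 \cdot 284 = 852$)
$W = -3842004064$ ($W = \left(-62354\right) 61616 = -3842004064$)
$V{\left(I,m \right)} = 3 - 4 I m$ ($V{\left(I,m \right)} = - 4 I m + 3 = 3 - 4 I m$)
$\frac{1}{W + V{\left(10,T \right)}} = \frac{1}{-3842004064 + \left(3 - 40 \cdot 852\right)} = \frac{1}{-3842004064 + \left(3 - 34080\right)} = \frac{1}{-3842004064 - 34077} = \frac{1}{-3842038141} = - \frac{1}{3842038141}$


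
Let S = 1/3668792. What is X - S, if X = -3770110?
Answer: -13831749407121/3668792 ≈ -3.7701e+6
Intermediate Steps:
S = 1/3668792 ≈ 2.7257e-7
X - S = -3770110 - 1*1/3668792 = -3770110 - 1/3668792 = -13831749407121/3668792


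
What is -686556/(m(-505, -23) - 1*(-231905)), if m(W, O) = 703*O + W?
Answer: -686556/215231 ≈ -3.1899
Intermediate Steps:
m(W, O) = W + 703*O
-686556/(m(-505, -23) - 1*(-231905)) = -686556/((-505 + 703*(-23)) - 1*(-231905)) = -686556/((-505 - 16169) + 231905) = -686556/(-16674 + 231905) = -686556/215231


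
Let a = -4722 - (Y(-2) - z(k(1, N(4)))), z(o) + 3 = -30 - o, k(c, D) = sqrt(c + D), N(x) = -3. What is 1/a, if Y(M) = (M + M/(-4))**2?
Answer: -76116/362102873 + 16*I*sqrt(2)/362102873 ≈ -0.00021021 + 6.2489e-8*I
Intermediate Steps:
Y(M) = 9*M**2/16 (Y(M) = (M + M*(-1/4))**2 = (M - M/4)**2 = (3*M/4)**2 = 9*M**2/16)
k(c, D) = sqrt(D + c)
z(o) = -33 - o (z(o) = -3 + (-30 - o) = -33 - o)
a = -19029/4 - I*sqrt(2) (a = -4722 - ((9/16)*(-2)**2 - (-33 - sqrt(-3 + 1))) = -4722 - ((9/16)*4 - (-33 - sqrt(-2))) = -4722 - (9/4 - (-33 - I*sqrt(2))) = -4722 - (9/4 + (33 + I*sqrt(2))) = -4722 - (141/4 + I*sqrt(2)) = -4722 + (-141/4 - I*sqrt(2)) = -19029/4 - I*sqrt(2) ≈ -4757.3 - 1.4142*I)
1/a = 1/(-19029/4 - I*sqrt(2))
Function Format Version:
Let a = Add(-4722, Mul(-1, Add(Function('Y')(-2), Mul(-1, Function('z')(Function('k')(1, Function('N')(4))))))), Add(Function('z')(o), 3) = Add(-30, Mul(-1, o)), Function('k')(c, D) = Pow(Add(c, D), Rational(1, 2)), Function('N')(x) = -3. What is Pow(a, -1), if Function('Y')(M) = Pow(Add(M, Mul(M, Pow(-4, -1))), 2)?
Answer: Add(Rational(-76116, 362102873), Mul(Rational(16, 362102873), I, Pow(2, Rational(1, 2)))) ≈ Add(-0.00021021, Mul(6.2489e-8, I))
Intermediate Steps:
Function('Y')(M) = Mul(Rational(9, 16), Pow(M, 2)) (Function('Y')(M) = Pow(Add(M, Mul(M, Rational(-1, 4))), 2) = Pow(Add(M, Mul(Rational(-1, 4), M)), 2) = Pow(Mul(Rational(3, 4), M), 2) = Mul(Rational(9, 16), Pow(M, 2)))
Function('k')(c, D) = Pow(Add(D, c), Rational(1, 2))
Function('z')(o) = Add(-33, Mul(-1, o)) (Function('z')(o) = Add(-3, Add(-30, Mul(-1, o))) = Add(-33, Mul(-1, o)))
a = Add(Rational(-19029, 4), Mul(-1, I, Pow(2, Rational(1, 2)))) (a = Add(-4722, Mul(-1, Add(Mul(Rational(9, 16), Pow(-2, 2)), Mul(-1, Add(-33, Mul(-1, Pow(Add(-3, 1), Rational(1, 2)))))))) = Add(-4722, Mul(-1, Add(Mul(Rational(9, 16), 4), Mul(-1, Add(-33, Mul(-1, Pow(-2, Rational(1, 2)))))))) = Add(-4722, Mul(-1, Add(Rational(9, 4), Mul(-1, Add(-33, Mul(-1, Mul(I, Pow(2, Rational(1, 2))))))))) = Add(-4722, Mul(-1, Add(Rational(9, 4), Mul(-1, Add(-33, Mul(-1, I, Pow(2, Rational(1, 2)))))))) = Add(-4722, Mul(-1, Add(Rational(9, 4), Add(33, Mul(I, Pow(2, Rational(1, 2))))))) = Add(-4722, Mul(-1, Add(Rational(141, 4), Mul(I, Pow(2, Rational(1, 2)))))) = Add(-4722, Add(Rational(-141, 4), Mul(-1, I, Pow(2, Rational(1, 2))))) = Add(Rational(-19029, 4), Mul(-1, I, Pow(2, Rational(1, 2)))) ≈ Add(-4757.3, Mul(-1.4142, I)))
Pow(a, -1) = Pow(Add(Rational(-19029, 4), Mul(-1, I, Pow(2, Rational(1, 2)))), -1)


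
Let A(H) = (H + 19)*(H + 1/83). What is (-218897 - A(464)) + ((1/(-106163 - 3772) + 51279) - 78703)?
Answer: -4292568402653/9124605 ≈ -4.7044e+5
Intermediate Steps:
A(H) = (19 + H)*(1/83 + H) (A(H) = (19 + H)*(H + 1/83) = (19 + H)*(1/83 + H))
(-218897 - A(464)) + ((1/(-106163 - 3772) + 51279) - 78703) = (-218897 - (19/83 + 464**2 + (1578/83)*464)) + ((1/(-106163 - 3772) + 51279) - 78703) = (-218897 - (19/83 + 215296 + 732192/83)) + ((1/(-109935) + 51279) - 78703) = (-218897 - 1*18601779/83) + ((-1/109935 + 51279) - 78703) = (-218897 - 18601779/83) + (5637356864/109935 - 78703) = -36770230/83 - 3014857441/109935 = -4292568402653/9124605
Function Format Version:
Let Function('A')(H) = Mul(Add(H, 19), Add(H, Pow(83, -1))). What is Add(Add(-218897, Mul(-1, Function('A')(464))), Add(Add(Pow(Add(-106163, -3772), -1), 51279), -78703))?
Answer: Rational(-4292568402653, 9124605) ≈ -4.7044e+5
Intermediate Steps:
Function('A')(H) = Mul(Add(19, H), Add(Rational(1, 83), H)) (Function('A')(H) = Mul(Add(19, H), Add(H, Rational(1, 83))) = Mul(Add(19, H), Add(Rational(1, 83), H)))
Add(Add(-218897, Mul(-1, Function('A')(464))), Add(Add(Pow(Add(-106163, -3772), -1), 51279), -78703)) = Add(Add(-218897, Mul(-1, Add(Rational(19, 83), Pow(464, 2), Mul(Rational(1578, 83), 464)))), Add(Add(Pow(Add(-106163, -3772), -1), 51279), -78703)) = Add(Add(-218897, Mul(-1, Add(Rational(19, 83), 215296, Rational(732192, 83)))), Add(Add(Pow(-109935, -1), 51279), -78703)) = Add(Add(-218897, Mul(-1, Rational(18601779, 83))), Add(Add(Rational(-1, 109935), 51279), -78703)) = Add(Add(-218897, Rational(-18601779, 83)), Add(Rational(5637356864, 109935), -78703)) = Add(Rational(-36770230, 83), Rational(-3014857441, 109935)) = Rational(-4292568402653, 9124605)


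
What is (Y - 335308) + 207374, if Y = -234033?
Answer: -361967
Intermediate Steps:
(Y - 335308) + 207374 = (-234033 - 335308) + 207374 = -569341 + 207374 = -361967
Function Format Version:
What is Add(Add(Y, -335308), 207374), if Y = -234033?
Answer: -361967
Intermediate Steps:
Add(Add(Y, -335308), 207374) = Add(Add(-234033, -335308), 207374) = Add(-569341, 207374) = -361967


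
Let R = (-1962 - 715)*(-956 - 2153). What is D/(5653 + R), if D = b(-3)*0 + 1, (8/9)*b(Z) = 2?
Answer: 1/8328446 ≈ 1.2007e-7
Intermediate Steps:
b(Z) = 9/4 (b(Z) = (9/8)*2 = 9/4)
R = 8322793 (R = -2677*(-3109) = 8322793)
D = 1 (D = (9/4)*0 + 1 = 0 + 1 = 1)
D/(5653 + R) = 1/(5653 + 8322793) = 1/8328446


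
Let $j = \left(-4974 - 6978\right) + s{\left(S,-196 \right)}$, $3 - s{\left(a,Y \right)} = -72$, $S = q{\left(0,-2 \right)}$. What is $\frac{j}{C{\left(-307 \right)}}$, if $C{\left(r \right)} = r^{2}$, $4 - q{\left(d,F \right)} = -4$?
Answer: $- \frac{11877}{94249} \approx -0.12602$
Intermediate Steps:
$q{\left(d,F \right)} = 8$ ($q{\left(d,F \right)} = 4 - -4 = 4 + 4 = 8$)
$S = 8$
$s{\left(a,Y \right)} = 75$ ($s{\left(a,Y \right)} = 3 - -72 = 3 + 72 = 75$)
$j = -11877$ ($j = \left(-4974 - 6978\right) + 75 = -11952 + 75 = -11877$)
$\frac{j}{C{\left(-307 \right)}} = - \frac{11877}{\left(-307\right)^{2}} = - \frac{11877}{94249}$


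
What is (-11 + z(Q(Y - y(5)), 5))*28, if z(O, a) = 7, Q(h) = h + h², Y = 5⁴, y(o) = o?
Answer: -112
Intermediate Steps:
Y = 625
(-11 + z(Q(Y - y(5)), 5))*28 = (-11 + 7)*28 = -4*28 = -112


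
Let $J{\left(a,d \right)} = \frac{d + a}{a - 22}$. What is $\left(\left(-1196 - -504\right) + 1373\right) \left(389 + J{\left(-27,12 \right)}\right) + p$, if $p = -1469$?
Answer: $\frac{12918775}{49} \approx 2.6365 \cdot 10^{5}$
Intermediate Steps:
$J{\left(a,d \right)} = \frac{a + d}{-22 + a}$
$\left(\left(-1196 - -504\right) + 1373\right) \left(389 + J{\left(-27,12 \right)}\right) + p = \left(\left(-1196 - -504\right) + 1373\right) \left(389 + \frac{-27 + 12}{-22 - 27}\right) - 1469 = \left(\left(-1196 + 504\right) + 1373\right) \left(389 + \frac{1}{-49} \left(-15\right)\right) - 1469 = \left(-692 + 1373\right) \left(389 - - \frac{15}{49}\right) - 1469 = 681 \left(389 + \frac{15}{49}\right) - 1469 = 681 \cdot \frac{19076}{49} - 1469 = \frac{12990756}{49} - 1469 = \frac{12918775}{49}$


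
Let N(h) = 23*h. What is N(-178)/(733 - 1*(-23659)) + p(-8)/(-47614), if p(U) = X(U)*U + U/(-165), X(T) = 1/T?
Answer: -8041988239/47907778380 ≈ -0.16786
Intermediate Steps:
X(T) = 1/T
p(U) = 1 - U/165 (p(U) = U/U + U/(-165) = 1 + U*(-1/165) = 1 - U/165)
N(-178)/(733 - 1*(-23659)) + p(-8)/(-47614) = (23*(-178))/(733 - 1*(-23659)) + (1 - 1/165*(-8))/(-47614) = -4094/(733 + 23659) + (1 + 8/165)*(-1/47614) = -4094/24392 + (173/165)*(-1/47614) = -4094*1/24392 - 173/7856310 = -2047/12196 - 173/7856310 = -8041988239/47907778380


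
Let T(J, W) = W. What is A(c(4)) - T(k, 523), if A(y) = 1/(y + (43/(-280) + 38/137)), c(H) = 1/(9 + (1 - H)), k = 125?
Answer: -17367241/33427 ≈ -519.56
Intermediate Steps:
c(H) = 1/(10 - H)
A(y) = 1/(4749/38360 + y) (A(y) = 1/(y + (43*(-1/280) + 38*(1/137))) = 1/(y + (-43/280 + 38/137)) = 1/(y + 4749/38360) = 1/(4749/38360 + y))
A(c(4)) - T(k, 523) = 38360/(4749 + 38360*(-1/(-10 + 4))) - 1*523 = 38360/(4749 + 38360*(-1/(-6))) - 523 = 38360/(4749 + 38360*(-1*(-⅙))) - 523 = 38360/(4749 + 38360*(⅙)) - 523 = 38360/(4749 + 19180/3) - 523 = 38360/(33427/3) - 523 = 38360*(3/33427) - 523 = 115080/33427 - 523 = -17367241/33427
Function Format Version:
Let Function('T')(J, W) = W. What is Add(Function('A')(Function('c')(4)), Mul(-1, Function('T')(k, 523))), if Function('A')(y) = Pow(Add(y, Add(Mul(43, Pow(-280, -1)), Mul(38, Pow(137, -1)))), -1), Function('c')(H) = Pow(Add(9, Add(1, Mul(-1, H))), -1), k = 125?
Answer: Rational(-17367241, 33427) ≈ -519.56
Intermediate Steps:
Function('c')(H) = Pow(Add(10, Mul(-1, H)), -1)
Function('A')(y) = Pow(Add(Rational(4749, 38360), y), -1) (Function('A')(y) = Pow(Add(y, Add(Mul(43, Rational(-1, 280)), Mul(38, Rational(1, 137)))), -1) = Pow(Add(y, Add(Rational(-43, 280), Rational(38, 137))), -1) = Pow(Add(y, Rational(4749, 38360)), -1) = Pow(Add(Rational(4749, 38360), y), -1))
Add(Function('A')(Function('c')(4)), Mul(-1, Function('T')(k, 523))) = Add(Mul(38360, Pow(Add(4749, Mul(38360, Mul(-1, Pow(Add(-10, 4), -1)))), -1)), Mul(-1, 523)) = Add(Mul(38360, Pow(Add(4749, Mul(38360, Mul(-1, Pow(-6, -1)))), -1)), -523) = Add(Mul(38360, Pow(Add(4749, Mul(38360, Mul(-1, Rational(-1, 6)))), -1)), -523) = Add(Mul(38360, Pow(Add(4749, Mul(38360, Rational(1, 6))), -1)), -523) = Add(Mul(38360, Pow(Add(4749, Rational(19180, 3)), -1)), -523) = Add(Mul(38360, Pow(Rational(33427, 3), -1)), -523) = Add(Mul(38360, Rational(3, 33427)), -523) = Add(Rational(115080, 33427), -523) = Rational(-17367241, 33427)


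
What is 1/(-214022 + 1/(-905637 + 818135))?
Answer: -87502/18727353045 ≈ -4.6724e-6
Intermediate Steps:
1/(-214022 + 1/(-905637 + 818135)) = 1/(-214022 + 1/(-87502)) = 1/(-214022 - 1/87502) = 1/(-18727353045/87502) = -87502/18727353045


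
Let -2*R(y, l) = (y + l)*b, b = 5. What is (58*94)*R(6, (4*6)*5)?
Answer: -1717380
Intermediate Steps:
R(y, l) = -5*l/2 - 5*y/2 (R(y, l) = -(y + l)*5/2 = -(l + y)*5/2 = -(5*l + 5*y)/2 = -5*l/2 - 5*y/2)
(58*94)*R(6, (4*6)*5) = (58*94)*(-5*4*6*5/2 - 5/2*6) = 5452*(-60*5 - 15) = 5452*(-5/2*120 - 15) = 5452*(-300 - 15) = 5452*(-315) = -1717380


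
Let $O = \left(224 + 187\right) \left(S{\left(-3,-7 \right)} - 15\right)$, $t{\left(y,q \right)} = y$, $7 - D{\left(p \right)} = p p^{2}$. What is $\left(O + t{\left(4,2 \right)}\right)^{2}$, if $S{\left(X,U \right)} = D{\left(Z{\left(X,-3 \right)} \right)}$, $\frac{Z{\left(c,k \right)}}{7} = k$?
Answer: $14462710122169$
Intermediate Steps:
$Z{\left(c,k \right)} = 7 k$
$D{\left(p \right)} = 7 - p^{3}$ ($D{\left(p \right)} = 7 - p p^{2} = 7 - p^{3}$)
$S{\left(X,U \right)} = 9268$ ($S{\left(X,U \right)} = 7 - \left(7 \left(-3\right)\right)^{3} = 7 - \left(-21\right)^{3} = 7 - -9261 = 7 + 9261 = 9268$)
$O = 3802983$ ($O = \left(224 + 187\right) \left(9268 - 15\right) = 411 \cdot 9253 = 3802983$)
$\left(O + t{\left(4,2 \right)}\right)^{2} = \left(3802983 + 4\right)^{2} = 3802987^{2} = 14462710122169$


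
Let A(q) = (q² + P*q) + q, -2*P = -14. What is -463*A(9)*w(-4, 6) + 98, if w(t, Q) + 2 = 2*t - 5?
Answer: 1062683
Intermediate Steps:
P = 7 (P = -½*(-14) = 7)
w(t, Q) = -7 + 2*t (w(t, Q) = -2 + (2*t - 5) = -2 + (-5 + 2*t) = -7 + 2*t)
A(q) = q² + 8*q (A(q) = (q² + 7*q) + q = q² + 8*q)
-463*A(9)*w(-4, 6) + 98 = -463*9*(8 + 9)*(-7 + 2*(-4)) + 98 = -463*9*17*(-7 - 8) + 98 = -70839*(-15) + 98 = -463*(-2295) + 98 = 1062585 + 98 = 1062683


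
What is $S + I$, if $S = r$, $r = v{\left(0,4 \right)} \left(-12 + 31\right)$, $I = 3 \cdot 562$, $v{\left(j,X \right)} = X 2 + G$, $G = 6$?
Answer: $1952$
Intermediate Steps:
$v{\left(j,X \right)} = 6 + 2 X$ ($v{\left(j,X \right)} = X 2 + 6 = 2 X + 6 = 6 + 2 X$)
$I = 1686$
$r = 266$ ($r = \left(6 + 2 \cdot 4\right) \left(-12 + 31\right) = \left(6 + 8\right) 19 = 14 \cdot 19 = 266$)
$S = 266$
$S + I = 266 + 1686 = 1952$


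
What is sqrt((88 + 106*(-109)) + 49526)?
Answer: 2*sqrt(9515) ≈ 195.09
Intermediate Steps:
sqrt((88 + 106*(-109)) + 49526) = sqrt((88 - 11554) + 49526) = sqrt(-11466 + 49526) = sqrt(38060) = 2*sqrt(9515)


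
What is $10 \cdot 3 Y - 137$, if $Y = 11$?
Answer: $193$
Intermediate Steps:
$10 \cdot 3 Y - 137 = 10 \cdot 3 \cdot 11 - 137 = 30 \cdot 11 - 137 = 330 - 137 = 193$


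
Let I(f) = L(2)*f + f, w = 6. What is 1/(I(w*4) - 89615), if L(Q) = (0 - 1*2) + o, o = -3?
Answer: -1/89711 ≈ -1.1147e-5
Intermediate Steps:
L(Q) = -5 (L(Q) = (0 - 1*2) - 3 = (0 - 2) - 3 = -2 - 3 = -5)
I(f) = -4*f (I(f) = -5*f + f = -4*f)
1/(I(w*4) - 89615) = 1/(-24*4 - 89615) = 1/(-4*24 - 89615) = 1/(-96 - 89615) = 1/(-89711) = -1/89711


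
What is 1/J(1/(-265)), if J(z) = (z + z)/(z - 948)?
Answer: 251221/2 ≈ 1.2561e+5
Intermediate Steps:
J(z) = 2*z/(-948 + z) (J(z) = (2*z)/(-948 + z) = 2*z/(-948 + z))
1/J(1/(-265)) = 1/(2/(-265*(-948 + 1/(-265)))) = 1/(2*(-1/265)/(-948 - 1/265)) = 1/(2*(-1/265)/(-251221/265)) = 1/(2*(-1/265)*(-265/251221)) = 1/(2/251221) = 251221/2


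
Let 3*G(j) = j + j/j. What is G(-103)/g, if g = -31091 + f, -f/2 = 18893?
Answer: 34/68877 ≈ 0.00049363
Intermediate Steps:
f = -37786 (f = -2*18893 = -37786)
G(j) = 1/3 + j/3 (G(j) = (j + j/j)/3 = (j + 1)/3 = (1 + j)/3 = 1/3 + j/3)
g = -68877 (g = -31091 - 37786 = -68877)
G(-103)/g = (1/3 + (1/3)*(-103))/(-68877) = (1/3 - 103/3)*(-1/68877) = -34*(-1/68877) = 34/68877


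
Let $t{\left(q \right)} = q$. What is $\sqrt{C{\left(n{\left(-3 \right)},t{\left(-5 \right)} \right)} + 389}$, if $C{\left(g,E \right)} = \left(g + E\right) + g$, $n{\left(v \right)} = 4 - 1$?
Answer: $\sqrt{390} \approx 19.748$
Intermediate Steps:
$n{\left(v \right)} = 3$
$C{\left(g,E \right)} = E + 2 g$ ($C{\left(g,E \right)} = \left(E + g\right) + g = E + 2 g$)
$\sqrt{C{\left(n{\left(-3 \right)},t{\left(-5 \right)} \right)} + 389} = \sqrt{\left(-5 + 2 \cdot 3\right) + 389} = \sqrt{\left(-5 + 6\right) + 389} = \sqrt{1 + 389} = \sqrt{390}$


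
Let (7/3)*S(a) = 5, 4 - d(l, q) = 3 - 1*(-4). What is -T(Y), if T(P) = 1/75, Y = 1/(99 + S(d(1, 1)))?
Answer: -1/75 ≈ -0.013333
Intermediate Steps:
d(l, q) = -3 (d(l, q) = 4 - (3 - 1*(-4)) = 4 - (3 + 4) = 4 - 1*7 = 4 - 7 = -3)
S(a) = 15/7 (S(a) = (3/7)*5 = 15/7)
Y = 7/708 (Y = 1/(99 + 15/7) = 1/(708/7) = 7/708 ≈ 0.0098870)
T(P) = 1/75
-T(Y) = -1*1/75 = -1/75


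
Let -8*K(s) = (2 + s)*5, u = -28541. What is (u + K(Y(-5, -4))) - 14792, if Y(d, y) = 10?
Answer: -86681/2 ≈ -43341.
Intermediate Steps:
K(s) = -5/4 - 5*s/8 (K(s) = -(2 + s)*5/8 = -(10 + 5*s)/8 = -5/4 - 5*s/8)
(u + K(Y(-5, -4))) - 14792 = (-28541 + (-5/4 - 5/8*10)) - 14792 = (-28541 + (-5/4 - 25/4)) - 14792 = (-28541 - 15/2) - 14792 = -57097/2 - 14792 = -86681/2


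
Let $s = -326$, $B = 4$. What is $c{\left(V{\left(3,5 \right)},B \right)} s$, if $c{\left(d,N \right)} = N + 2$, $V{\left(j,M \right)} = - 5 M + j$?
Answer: $-1956$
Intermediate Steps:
$V{\left(j,M \right)} = j - 5 M$
$c{\left(d,N \right)} = 2 + N$
$c{\left(V{\left(3,5 \right)},B \right)} s = \left(2 + 4\right) \left(-326\right) = 6 \left(-326\right) = -1956$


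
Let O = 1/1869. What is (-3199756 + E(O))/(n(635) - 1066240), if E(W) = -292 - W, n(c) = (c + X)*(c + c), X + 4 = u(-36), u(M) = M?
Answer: 5980889713/580492710 ≈ 10.303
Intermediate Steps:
O = 1/1869 ≈ 0.00053505
X = -40 (X = -4 - 36 = -40)
n(c) = 2*c*(-40 + c) (n(c) = (c - 40)*(c + c) = (-40 + c)*(2*c) = 2*c*(-40 + c))
(-3199756 + E(O))/(n(635) - 1066240) = (-3199756 + (-292 - 1*1/1869))/(2*635*(-40 + 635) - 1066240) = (-3199756 + (-292 - 1/1869))/(2*635*595 - 1066240) = (-3199756 - 545749/1869)/(755650 - 1066240) = -5980889713/1869/(-310590) = -5980889713/1869*(-1/310590) = 5980889713/580492710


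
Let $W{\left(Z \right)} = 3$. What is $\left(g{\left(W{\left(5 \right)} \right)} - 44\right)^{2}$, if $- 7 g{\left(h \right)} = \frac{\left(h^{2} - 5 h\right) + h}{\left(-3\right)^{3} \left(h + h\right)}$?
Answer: $\frac{276656689}{142884} \approx 1936.2$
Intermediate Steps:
$g{\left(h \right)} = \frac{h^{2} - 4 h}{378 h}$ ($g{\left(h \right)} = - \frac{\left(\left(h^{2} - 5 h\right) + h\right) \frac{1}{\left(-3\right)^{3} \left(h + h\right)}}{7} = - \frac{\left(h^{2} - 4 h\right) \frac{1}{\left(-27\right) 2 h}}{7} = - \frac{\left(h^{2} - 4 h\right) \frac{1}{\left(-54\right) h}}{7} = - \frac{\left(h^{2} - 4 h\right) \left(- \frac{1}{54 h}\right)}{7} = - \frac{\left(- \frac{1}{54}\right) \frac{1}{h} \left(h^{2} - 4 h\right)}{7} = \frac{h^{2} - 4 h}{378 h}$)
$\left(g{\left(W{\left(5 \right)} \right)} - 44\right)^{2} = \left(\left(- \frac{2}{189} + \frac{1}{378} \cdot 3\right) - 44\right)^{2} = \left(\left(- \frac{2}{189} + \frac{1}{126}\right) - 44\right)^{2} = \left(- \frac{1}{378} - 44\right)^{2} = \left(- \frac{16633}{378}\right)^{2} = \frac{276656689}{142884}$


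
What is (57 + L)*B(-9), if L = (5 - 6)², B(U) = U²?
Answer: 4698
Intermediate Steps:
L = 1 (L = (-1)² = 1)
(57 + L)*B(-9) = (57 + 1)*(-9)² = 58*81 = 4698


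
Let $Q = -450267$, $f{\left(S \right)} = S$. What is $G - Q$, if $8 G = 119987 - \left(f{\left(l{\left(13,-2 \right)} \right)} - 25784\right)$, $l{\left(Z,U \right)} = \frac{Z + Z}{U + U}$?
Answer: $\frac{7495827}{16} \approx 4.6849 \cdot 10^{5}$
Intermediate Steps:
$l{\left(Z,U \right)} = \frac{Z}{U}$ ($l{\left(Z,U \right)} = \frac{2 Z}{2 U} = 2 Z \frac{1}{2 U} = \frac{Z}{U}$)
$G = \frac{291555}{16}$ ($G = \frac{119987 - \left(\frac{13}{-2} - 25784\right)}{8} = \frac{119987 - \left(13 \left(- \frac{1}{2}\right) - 25784\right)}{8} = \frac{119987 - \left(- \frac{13}{2} - 25784\right)}{8} = \frac{119987 - - \frac{51581}{2}}{8} = \frac{119987 + \frac{51581}{2}}{8} = \frac{1}{8} \cdot \frac{291555}{2} = \frac{291555}{16} \approx 18222.0$)
$G - Q = \frac{291555}{16} - -450267 = \frac{291555}{16} + 450267 = \frac{7495827}{16}$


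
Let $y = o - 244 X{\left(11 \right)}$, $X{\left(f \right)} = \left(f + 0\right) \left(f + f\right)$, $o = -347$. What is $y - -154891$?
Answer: $95496$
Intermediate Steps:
$X{\left(f \right)} = 2 f^{2}$ ($X{\left(f \right)} = f 2 f = 2 f^{2}$)
$y = -59395$ ($y = -347 - 244 \cdot 2 \cdot 11^{2} = -347 - 244 \cdot 2 \cdot 121 = -347 - 59048 = -59395$)
$y - -154891 = -59395 - -154891 = -59395 + 154891 = 95496$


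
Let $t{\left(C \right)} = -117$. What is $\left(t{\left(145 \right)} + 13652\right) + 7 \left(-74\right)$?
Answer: $13017$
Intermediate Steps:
$\left(t{\left(145 \right)} + 13652\right) + 7 \left(-74\right) = \left(-117 + 13652\right) + 7 \left(-74\right) = 13535 - 518 = 13017$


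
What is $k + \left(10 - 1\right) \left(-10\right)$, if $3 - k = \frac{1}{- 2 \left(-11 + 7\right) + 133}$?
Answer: $- \frac{12268}{141} \approx -87.007$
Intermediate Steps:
$k = \frac{422}{141}$ ($k = 3 - \frac{1}{- 2 \left(-11 + 7\right) + 133} = 3 - \frac{1}{\left(-2\right) \left(-4\right) + 133} = 3 - \frac{1}{8 + 133} = 3 - \frac{1}{141} = \frac{422}{141} \approx 2.9929$)
$k + \left(10 - 1\right) \left(-10\right) = \frac{422}{141} + \left(10 - 1\right) \left(-10\right) = \frac{422}{141} + 9 \left(-10\right) = \frac{422}{141} - 90 = - \frac{12268}{141}$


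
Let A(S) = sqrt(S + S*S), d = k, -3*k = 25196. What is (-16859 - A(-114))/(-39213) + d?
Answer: -329320057/39213 + sqrt(12882)/39213 ≈ -8398.2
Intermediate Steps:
k = -25196/3 (k = -1/3*25196 = -25196/3 ≈ -8398.7)
d = -25196/3 ≈ -8398.7
A(S) = sqrt(S + S**2)
(-16859 - A(-114))/(-39213) + d = (-16859 - sqrt(-114*(1 - 114)))/(-39213) - 25196/3 = (-16859 - sqrt(-114*(-113)))*(-1/39213) - 25196/3 = (-16859 - sqrt(12882))*(-1/39213) - 25196/3 = (16859/39213 + sqrt(12882)/39213) - 25196/3 = -329320057/39213 + sqrt(12882)/39213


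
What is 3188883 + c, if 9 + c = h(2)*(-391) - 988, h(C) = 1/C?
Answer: 6375381/2 ≈ 3.1877e+6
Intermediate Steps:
c = -2385/2 (c = -9 + (-391/2 - 988) = -9 - 2367/2 = -2385/2 ≈ -1192.5)
3188883 + c = 3188883 - 2385/2 = 6375381/2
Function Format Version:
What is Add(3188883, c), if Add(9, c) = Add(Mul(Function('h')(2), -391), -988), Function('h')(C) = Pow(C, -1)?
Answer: Rational(6375381, 2) ≈ 3.1877e+6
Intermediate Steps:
c = Rational(-2385, 2) (c = Add(-9, Add(Mul(Pow(2, -1), -391), -988)) = Add(-9, Add(Mul(Rational(1, 2), -391), -988)) = Add(-9, Add(Rational(-391, 2), -988)) = Add(-9, Rational(-2367, 2)) = Rational(-2385, 2) ≈ -1192.5)
Add(3188883, c) = Add(3188883, Rational(-2385, 2)) = Rational(6375381, 2)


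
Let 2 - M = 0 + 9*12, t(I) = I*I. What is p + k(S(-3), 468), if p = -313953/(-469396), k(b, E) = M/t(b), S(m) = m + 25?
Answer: 25549319/56796916 ≈ 0.44984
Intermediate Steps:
t(I) = I**2
M = -106 (M = 2 - (0 + 9*12) = 2 - (0 + 108) = 2 - 1*108 = 2 - 108 = -106)
S(m) = 25 + m
k(b, E) = -106/b**2
p = 313953/469396 (p = -313953*(-1/469396) = 313953/469396 ≈ 0.66884)
p + k(S(-3), 468) = 313953/469396 - 106/(25 - 3)**2 = 313953/469396 - 106/22**2 = 313953/469396 - 106*1/484 = 313953/469396 - 53/242 = 25549319/56796916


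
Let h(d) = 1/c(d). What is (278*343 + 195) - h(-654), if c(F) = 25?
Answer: 2388724/25 ≈ 95549.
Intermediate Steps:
h(d) = 1/25
(278*343 + 195) - h(-654) = (278*343 + 195) - 1*1/25 = (95354 + 195) - 1/25 = 95549 - 1/25 = 2388724/25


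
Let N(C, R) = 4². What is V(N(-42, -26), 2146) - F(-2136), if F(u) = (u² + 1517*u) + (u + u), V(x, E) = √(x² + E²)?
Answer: -1317912 + 2*√1151393 ≈ -1.3158e+6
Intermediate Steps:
N(C, R) = 16
V(x, E) = √(E² + x²)
F(u) = u² + 1519*u (F(u) = (u² + 1517*u) + 2*u = u² + 1519*u)
V(N(-42, -26), 2146) - F(-2136) = √(2146² + 16²) - (-2136)*(1519 - 2136) = √(4605316 + 256) - (-2136)*(-617) = √4605572 - 1*1317912 = 2*√1151393 - 1317912 = -1317912 + 2*√1151393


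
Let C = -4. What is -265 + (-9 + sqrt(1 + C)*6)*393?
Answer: -3802 + 2358*I*sqrt(3) ≈ -3802.0 + 4084.2*I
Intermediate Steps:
-265 + (-9 + sqrt(1 + C)*6)*393 = -265 + (-9 + sqrt(1 - 4)*6)*393 = -265 + (-9 + sqrt(-3)*6)*393 = -265 + (-9 + (I*sqrt(3))*6)*393 = -265 + (-9 + 6*I*sqrt(3))*393 = -265 + (-3537 + 2358*I*sqrt(3)) = -3802 + 2358*I*sqrt(3)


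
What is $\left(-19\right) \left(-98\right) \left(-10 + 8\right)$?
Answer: $-3724$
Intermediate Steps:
$\left(-19\right) \left(-98\right) \left(-10 + 8\right) = 1862 \left(-2\right) = -3724$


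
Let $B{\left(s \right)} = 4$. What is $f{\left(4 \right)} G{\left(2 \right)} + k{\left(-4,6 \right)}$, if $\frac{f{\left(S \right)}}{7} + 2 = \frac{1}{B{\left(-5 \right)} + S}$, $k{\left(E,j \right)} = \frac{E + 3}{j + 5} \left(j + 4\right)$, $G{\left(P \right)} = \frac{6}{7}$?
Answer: $- \frac{535}{44} \approx -12.159$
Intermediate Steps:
$G{\left(P \right)} = \frac{6}{7}$ ($G{\left(P \right)} = 6 \cdot \frac{1}{7} = \frac{6}{7}$)
$k{\left(E,j \right)} = \frac{\left(3 + E\right) \left(4 + j\right)}{5 + j}$ ($k{\left(E,j \right)} = \frac{3 + E}{5 + j} \left(4 + j\right) = \frac{\left(3 + E\right) \left(4 + j\right)}{5 + j}$)
$f{\left(S \right)} = -14 + \frac{7}{4 + S}$
$f{\left(4 \right)} G{\left(2 \right)} + k{\left(-4,6 \right)} = \frac{7 \left(-7 - 8\right)}{4 + 4} \cdot \frac{6}{7} + \frac{12 + 3 \cdot 6 + 4 \left(-4\right) - 24}{5 + 6} = \frac{7 \left(-7 - 8\right)}{8} \cdot \frac{6}{7} + \frac{12 + 18 - 16 - 24}{11} = 7 \cdot \frac{1}{8} \left(-15\right) \frac{6}{7} + \frac{1}{11} \left(-10\right) = \left(- \frac{105}{8}\right) \frac{6}{7} - \frac{10}{11} = - \frac{45}{4} - \frac{10}{11} = - \frac{535}{44}$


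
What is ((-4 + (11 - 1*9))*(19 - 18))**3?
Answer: -8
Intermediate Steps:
((-4 + (11 - 1*9))*(19 - 18))**3 = ((-4 + (11 - 9))*1)**3 = ((-4 + 2)*1)**3 = (-2*1)**3 = (-2)**3 = -8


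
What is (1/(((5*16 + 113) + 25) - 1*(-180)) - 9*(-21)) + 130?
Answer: 126963/398 ≈ 319.00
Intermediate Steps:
(1/(((5*16 + 113) + 25) - 1*(-180)) - 9*(-21)) + 130 = (1/(((80 + 113) + 25) + 180) + 189) + 130 = (1/((193 + 25) + 180) + 189) + 130 = (1/(218 + 180) + 189) + 130 = (1/398 + 189) + 130 = 75223/398 + 130 = 126963/398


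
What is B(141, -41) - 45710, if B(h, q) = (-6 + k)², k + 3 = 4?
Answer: -45685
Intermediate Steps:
k = 1 (k = -3 + 4 = 1)
B(h, q) = 25 (B(h, q) = (-6 + 1)² = (-5)² = 25)
B(141, -41) - 45710 = 25 - 45710 = -45685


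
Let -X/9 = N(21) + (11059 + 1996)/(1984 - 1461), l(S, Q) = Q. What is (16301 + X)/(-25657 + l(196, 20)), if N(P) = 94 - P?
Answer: -8064317/13408151 ≈ -0.60145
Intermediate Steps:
X = -461106/523 (X = -9*((94 - 1*21) + (11059 + 1996)/(1984 - 1461)) = -9*((94 - 21) + 13055/523) = -9*(73 + 13055*(1/523)) = -9*(73 + 13055/523) = -9*51234/523 = -461106/523 ≈ -881.66)
(16301 + X)/(-25657 + l(196, 20)) = (16301 - 461106/523)/(-25657 + 20) = (8064317/523)/(-25637) = (8064317/523)*(-1/25637) = -8064317/13408151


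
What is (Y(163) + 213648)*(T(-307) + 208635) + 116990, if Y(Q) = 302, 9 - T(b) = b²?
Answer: 24474927240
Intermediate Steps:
T(b) = 9 - b²
(Y(163) + 213648)*(T(-307) + 208635) + 116990 = (302 + 213648)*((9 - 1*(-307)²) + 208635) + 116990 = 213950*((9 - 1*94249) + 208635) + 116990 = 213950*((9 - 94249) + 208635) + 116990 = 213950*(-94240 + 208635) + 116990 = 213950*114395 + 116990 = 24474810250 + 116990 = 24474927240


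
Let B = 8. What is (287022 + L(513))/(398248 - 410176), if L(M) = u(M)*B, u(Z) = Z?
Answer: -48521/1988 ≈ -24.407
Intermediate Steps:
L(M) = 8*M (L(M) = M*8 = 8*M)
(287022 + L(513))/(398248 - 410176) = (287022 + 8*513)/(398248 - 410176) = (287022 + 4104)/(-11928) = 291126*(-1/11928) = -48521/1988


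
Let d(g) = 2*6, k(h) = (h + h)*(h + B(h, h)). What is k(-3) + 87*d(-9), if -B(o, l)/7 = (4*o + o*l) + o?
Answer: 810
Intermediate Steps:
B(o, l) = -35*o - 7*l*o (B(o, l) = -7*((4*o + o*l) + o) = -7*((4*o + l*o) + o) = -7*(5*o + l*o) = -35*o - 7*l*o)
k(h) = 2*h*(h - 7*h*(5 + h)) (k(h) = (h + h)*(h - 7*h*(5 + h)) = (2*h)*(h - 7*h*(5 + h)) = 2*h*(h - 7*h*(5 + h)))
d(g) = 12
k(-3) + 87*d(-9) = (-3)²*(-68 - 14*(-3)) + 87*12 = 9*(-68 + 42) + 1044 = 9*(-26) + 1044 = -234 + 1044 = 810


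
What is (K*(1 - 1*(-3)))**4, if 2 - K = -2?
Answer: 65536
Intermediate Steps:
K = 4 (K = 2 - 1*(-2) = 2 + 2 = 4)
(K*(1 - 1*(-3)))**4 = (4*(1 - 1*(-3)))**4 = (4*(1 + 3))**4 = (4*4)**4 = 16**4 = 65536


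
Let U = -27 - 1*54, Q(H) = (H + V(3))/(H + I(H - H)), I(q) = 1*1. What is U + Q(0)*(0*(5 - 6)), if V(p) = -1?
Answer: -81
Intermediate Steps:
I(q) = 1
Q(H) = (-1 + H)/(1 + H) (Q(H) = (H - 1)/(H + 1) = (-1 + H)/(1 + H))
U = -81 (U = -27 - 54 = -81)
U + Q(0)*(0*(5 - 6)) = -81 + ((-1 + 0)/(1 + 0))*(0*(5 - 6)) = -81 + (-1/1)*(0*(-1)) = -81 + (1*(-1))*0 = -81 - 1*0 = -81 + 0 = -81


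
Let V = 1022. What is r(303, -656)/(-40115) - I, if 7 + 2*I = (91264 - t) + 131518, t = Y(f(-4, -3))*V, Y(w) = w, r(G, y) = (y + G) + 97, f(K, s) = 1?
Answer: -8895621083/80230 ≈ -1.1088e+5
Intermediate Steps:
r(G, y) = 97 + G + y (r(G, y) = (G + y) + 97 = 97 + G + y)
t = 1022 (t = 1*1022 = 1022)
I = 221753/2 (I = -7/2 + ((91264 - 1*1022) + 131518)/2 = -7/2 + ((91264 - 1022) + 131518)/2 = -7/2 + (90242 + 131518)/2 = -7/2 + (½)*221760 = -7/2 + 110880 = 221753/2 ≈ 1.1088e+5)
r(303, -656)/(-40115) - I = (97 + 303 - 656)/(-40115) - 1*221753/2 = -256*(-1/40115) - 221753/2 = 256/40115 - 221753/2 = -8895621083/80230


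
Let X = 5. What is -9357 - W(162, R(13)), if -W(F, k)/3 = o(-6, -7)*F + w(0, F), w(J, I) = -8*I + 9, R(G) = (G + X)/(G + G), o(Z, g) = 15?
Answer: -5928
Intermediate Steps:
R(G) = (5 + G)/(2*G) (R(G) = (G + 5)/(G + G) = (5 + G)/((2*G)) = (5 + G)*(1/(2*G)) = (5 + G)/(2*G))
w(J, I) = 9 - 8*I
W(F, k) = -27 - 21*F (W(F, k) = -3*(15*F + (9 - 8*F)) = -3*(9 + 7*F) = -27 - 21*F)
-9357 - W(162, R(13)) = -9357 - (-27 - 21*162) = -9357 - (-27 - 3402) = -9357 - 1*(-3429) = -9357 + 3429 = -5928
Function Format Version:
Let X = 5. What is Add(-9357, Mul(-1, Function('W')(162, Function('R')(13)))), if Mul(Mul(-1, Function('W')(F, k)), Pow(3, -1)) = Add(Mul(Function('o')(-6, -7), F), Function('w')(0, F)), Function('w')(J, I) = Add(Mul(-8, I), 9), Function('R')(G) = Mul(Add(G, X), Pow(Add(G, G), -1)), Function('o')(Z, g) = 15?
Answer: -5928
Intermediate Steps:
Function('R')(G) = Mul(Rational(1, 2), Pow(G, -1), Add(5, G)) (Function('R')(G) = Mul(Add(G, 5), Pow(Add(G, G), -1)) = Mul(Add(5, G), Pow(Mul(2, G), -1)) = Mul(Add(5, G), Mul(Rational(1, 2), Pow(G, -1))) = Mul(Rational(1, 2), Pow(G, -1), Add(5, G)))
Function('w')(J, I) = Add(9, Mul(-8, I))
Function('W')(F, k) = Add(-27, Mul(-21, F)) (Function('W')(F, k) = Mul(-3, Add(Mul(15, F), Add(9, Mul(-8, F)))) = Mul(-3, Add(9, Mul(7, F))) = Add(-27, Mul(-21, F)))
Add(-9357, Mul(-1, Function('W')(162, Function('R')(13)))) = Add(-9357, Mul(-1, Add(-27, Mul(-21, 162)))) = Add(-9357, Mul(-1, Add(-27, -3402))) = Add(-9357, Mul(-1, -3429)) = Add(-9357, 3429) = -5928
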